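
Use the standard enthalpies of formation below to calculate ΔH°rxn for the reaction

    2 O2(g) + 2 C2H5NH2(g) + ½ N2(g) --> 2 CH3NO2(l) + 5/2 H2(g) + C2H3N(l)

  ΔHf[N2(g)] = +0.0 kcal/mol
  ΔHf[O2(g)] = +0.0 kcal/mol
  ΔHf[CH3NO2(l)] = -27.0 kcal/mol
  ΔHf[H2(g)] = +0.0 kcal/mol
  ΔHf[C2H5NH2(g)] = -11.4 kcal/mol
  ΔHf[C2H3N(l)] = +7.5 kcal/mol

ΔH°rxn = -23.7 kcal/mol

Products: 2·(-27.0) + 5/2·(+0.0) + 1·(+7.5) = -46.5
Reactants: 2·(+0.0) + 2·(-11.4) + 1/2·(+0.0) = -22.8
ΔH°rxn = (-46.5) − (-22.8) = -23.7 kcal/mol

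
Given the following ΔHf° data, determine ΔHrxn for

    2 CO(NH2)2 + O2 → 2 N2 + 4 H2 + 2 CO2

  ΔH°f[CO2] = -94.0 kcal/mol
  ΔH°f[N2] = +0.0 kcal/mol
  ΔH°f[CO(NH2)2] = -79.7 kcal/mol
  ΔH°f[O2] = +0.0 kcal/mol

Products: 2·(+0.0) + 4·(+0.0) + 2·(-94.0) = -188.0
Reactants: 2·(-79.7) + 1·(+0.0) = -159.4
ΔHrxn = (-188.0) − (-159.4) = -28.6 kcal/mol

ΔHrxn = -28.6 kcal/mol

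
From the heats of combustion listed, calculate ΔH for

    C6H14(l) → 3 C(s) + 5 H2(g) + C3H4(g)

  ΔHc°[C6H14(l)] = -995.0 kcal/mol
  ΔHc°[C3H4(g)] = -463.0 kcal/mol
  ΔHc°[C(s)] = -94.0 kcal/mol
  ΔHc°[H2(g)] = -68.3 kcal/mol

ΔH = 91.5 kcal/mol

With combustion enthalpies, reactants minus products:
= [1·(-995.0)] − [3·(-94.0) + 5·(-68.3) + 1·(-463.0)]
= 91.5 kcal/mol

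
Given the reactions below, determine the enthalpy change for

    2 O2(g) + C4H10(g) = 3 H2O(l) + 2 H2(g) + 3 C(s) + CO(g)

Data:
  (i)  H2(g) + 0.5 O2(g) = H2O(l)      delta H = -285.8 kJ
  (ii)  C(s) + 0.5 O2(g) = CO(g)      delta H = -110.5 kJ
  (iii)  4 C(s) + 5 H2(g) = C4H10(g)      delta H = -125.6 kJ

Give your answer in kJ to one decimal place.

(i) × 3 (×3 to match 3 H2O(l) in the target): (3)·(-285.8) = -857.4 kJ
(ii) as written (CO(g) already on the product side): -110.5 kJ
(iii) reversed (C4H10(g) must end up as a reactant): +125.6 kJ
delta H = (-857.4) + (-110.5) + (+125.6) = -842.3 kJ

delta H = -842.3 kJ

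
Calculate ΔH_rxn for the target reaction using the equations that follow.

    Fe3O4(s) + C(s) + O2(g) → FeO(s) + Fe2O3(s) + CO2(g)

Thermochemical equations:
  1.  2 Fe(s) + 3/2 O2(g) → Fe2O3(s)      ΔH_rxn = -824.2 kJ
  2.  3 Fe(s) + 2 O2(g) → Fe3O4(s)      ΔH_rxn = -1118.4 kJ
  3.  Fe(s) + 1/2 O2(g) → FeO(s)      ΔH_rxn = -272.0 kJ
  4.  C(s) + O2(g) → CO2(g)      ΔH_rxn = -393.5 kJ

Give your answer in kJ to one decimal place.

eq. 1 as written (Fe2O3(s) already on the product side): -824.2 kJ
eq. 2 reversed (Fe3O4(s) must end up as a reactant): +1118.4 kJ
eq. 3 as written (FeO(s) already on the product side): -272.0 kJ
eq. 4 as written (CO2(g) already on the product side): -393.5 kJ
By Hess's law, ΔH_rxn = (1)·(-824.2) + (-1)·(-1118.4) + (1)·(-272.0) + (1)·(-393.5) = -371.3 kJ

ΔH_rxn = -371.3 kJ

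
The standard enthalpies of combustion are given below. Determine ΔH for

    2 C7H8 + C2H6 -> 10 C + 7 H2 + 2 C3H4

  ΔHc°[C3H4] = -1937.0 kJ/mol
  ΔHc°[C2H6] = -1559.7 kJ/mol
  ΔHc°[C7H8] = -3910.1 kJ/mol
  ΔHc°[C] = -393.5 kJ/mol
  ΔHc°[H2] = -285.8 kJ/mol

ΔH = 429.7 kJ/mol

Using ΔH = Σ nΔHc°(reactants) − Σ nΔHc°(products):
= [2·(-3910.1) + 1·(-1559.7)] − [10·(-393.5) + 7·(-285.8) + 2·(-1937.0)]
= 429.7 kJ/mol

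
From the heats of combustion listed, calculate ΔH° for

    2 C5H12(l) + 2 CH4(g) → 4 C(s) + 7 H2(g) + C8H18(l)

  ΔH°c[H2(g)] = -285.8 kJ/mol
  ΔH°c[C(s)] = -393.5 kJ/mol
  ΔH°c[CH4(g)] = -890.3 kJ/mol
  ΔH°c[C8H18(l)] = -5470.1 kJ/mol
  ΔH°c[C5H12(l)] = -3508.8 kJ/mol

Using ΔH = Σ nΔHc°(reactants) − Σ nΔHc°(products):
= [2·(-3508.8) + 2·(-890.3)] − [4·(-393.5) + 7·(-285.8) + 1·(-5470.1)]
= 246.5 kJ/mol

ΔH° = 246.5 kJ/mol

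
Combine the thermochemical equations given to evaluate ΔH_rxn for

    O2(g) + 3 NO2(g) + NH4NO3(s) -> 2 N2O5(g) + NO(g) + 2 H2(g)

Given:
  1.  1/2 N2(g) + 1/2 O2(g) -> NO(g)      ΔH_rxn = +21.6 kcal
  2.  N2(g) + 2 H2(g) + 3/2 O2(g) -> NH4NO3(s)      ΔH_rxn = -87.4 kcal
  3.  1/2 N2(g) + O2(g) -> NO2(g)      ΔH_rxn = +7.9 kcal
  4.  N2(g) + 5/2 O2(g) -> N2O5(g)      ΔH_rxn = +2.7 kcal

ΔH_rxn = 90.7 kcal

eq. 1 as written: +21.6 kcal
eq. 2 reversed: +87.4 kcal
eq. 3 reversed and × 3: (-3)·(+7.9) = -23.7 kcal
eq. 4 × 2: (2)·(+2.7) = +5.4 kcal
ΔH_rxn = (1)·(+21.6) + (-1)·(-87.4) + (-3)·(+7.9) + (2)·(+2.7) = 90.7 kcal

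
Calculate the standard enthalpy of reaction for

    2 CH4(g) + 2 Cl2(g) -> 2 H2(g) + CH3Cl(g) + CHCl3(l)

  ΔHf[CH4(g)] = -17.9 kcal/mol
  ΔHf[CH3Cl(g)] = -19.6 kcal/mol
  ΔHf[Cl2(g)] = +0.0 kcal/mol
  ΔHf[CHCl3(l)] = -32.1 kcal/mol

ΔH°rxn = -15.9 kcal/mol

Products: 2·(+0.0) + 1·(-19.6) + 1·(-32.1) = -51.7
Reactants: 2·(-17.9) + 2·(+0.0) = -35.8
ΔH°rxn = (-51.7) − (-35.8) = -15.9 kcal/mol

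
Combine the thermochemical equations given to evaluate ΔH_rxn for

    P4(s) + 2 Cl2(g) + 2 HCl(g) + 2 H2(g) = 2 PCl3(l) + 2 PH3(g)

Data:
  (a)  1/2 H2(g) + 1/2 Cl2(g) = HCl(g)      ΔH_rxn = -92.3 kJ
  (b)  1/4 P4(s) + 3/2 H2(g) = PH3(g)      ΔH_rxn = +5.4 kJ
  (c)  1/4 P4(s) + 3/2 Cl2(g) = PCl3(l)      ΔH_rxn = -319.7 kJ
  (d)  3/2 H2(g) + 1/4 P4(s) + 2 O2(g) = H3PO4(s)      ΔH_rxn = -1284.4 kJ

ΔH_rxn = -444.0 kJ

(a) reversed and × 2 (reverse to put HCl(g) on the reactant side; ×2 to match 2 HCl(g) in the target): (-2)·(-92.3) = +184.6 kJ
(b) × 2 (×2 to match 2 PH3(g) in the target): (2)·(+5.4) = +10.8 kJ
(c) × 2 (×2 to match 2 PCl3(l) in the target): (2)·(-319.7) = -639.4 kJ
(d): not needed (H3PO4(s) appears nowhere else).
Summing the manipulated equations, ΔH_rxn = (+184.6) + (+10.8) + (-639.4) = -444.0 kJ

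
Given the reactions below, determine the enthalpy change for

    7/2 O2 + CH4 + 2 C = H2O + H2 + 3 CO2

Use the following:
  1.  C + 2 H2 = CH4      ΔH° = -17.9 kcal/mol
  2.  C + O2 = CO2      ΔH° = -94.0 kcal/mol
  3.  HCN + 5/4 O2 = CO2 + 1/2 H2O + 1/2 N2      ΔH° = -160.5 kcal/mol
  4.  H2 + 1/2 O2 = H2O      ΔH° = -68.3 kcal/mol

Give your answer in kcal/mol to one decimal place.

eq. 1 reversed (reverse to put CH4 on the reactant side): +17.9 kcal/mol
eq. 2 × 3: (3)·(-94.0) = -282.0 kcal/mol
eq. 3: not needed (HCN appears nowhere else).
eq. 4 as written: -68.3 kcal/mol
ΔH° = (-1)·(-17.9) + (3)·(-94.0) + (1)·(-68.3) = -332.4 kcal/mol

ΔH° = -332.4 kcal/mol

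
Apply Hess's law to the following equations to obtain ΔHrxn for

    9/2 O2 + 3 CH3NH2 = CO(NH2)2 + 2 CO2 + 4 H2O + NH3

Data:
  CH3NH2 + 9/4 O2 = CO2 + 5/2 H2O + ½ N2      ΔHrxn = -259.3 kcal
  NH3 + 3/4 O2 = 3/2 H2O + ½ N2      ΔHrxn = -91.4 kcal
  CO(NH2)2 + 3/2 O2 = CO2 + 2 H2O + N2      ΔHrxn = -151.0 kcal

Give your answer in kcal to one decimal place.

equation 1 × 3 (scale by 3 for the 3 CH3NH2): (3)·(-259.3) = -777.9 kcal
equation 2 reversed (NH3 must end up as a product): +91.4 kcal
equation 3 reversed (reverse to put CO(NH2)2 on the product side): +151.0 kcal
Combining the equations, ΔHrxn = (-777.9) + (+91.4) + (+151.0) = -535.5 kcal

ΔHrxn = -535.5 kcal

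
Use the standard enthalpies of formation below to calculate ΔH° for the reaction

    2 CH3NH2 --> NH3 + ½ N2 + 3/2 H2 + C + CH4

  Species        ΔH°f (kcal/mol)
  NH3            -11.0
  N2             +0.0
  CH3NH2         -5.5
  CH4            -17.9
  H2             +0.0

ΔH° = -17.9 kcal/mol

Products: 1·(-11.0) + 1/2·(+0.0) + 3/2·(+0.0) + 1·(+0.0) + 1·(-17.9) = -28.9
Reactants: 2·(-5.5) = -11.0
ΔH° = (-28.9) − (-11.0) = -17.9 kcal/mol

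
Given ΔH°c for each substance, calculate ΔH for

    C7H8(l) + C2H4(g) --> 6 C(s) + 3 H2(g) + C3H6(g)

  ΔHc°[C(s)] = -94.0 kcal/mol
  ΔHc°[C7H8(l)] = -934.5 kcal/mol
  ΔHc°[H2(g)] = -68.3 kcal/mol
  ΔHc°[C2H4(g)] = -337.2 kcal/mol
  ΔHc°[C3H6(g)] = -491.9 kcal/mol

ΔH = -10.9 kcal/mol

With combustion enthalpies, reactants minus products:
= [1·(-934.5) + 1·(-337.2)] − [6·(-94.0) + 3·(-68.3) + 1·(-491.9)]
= -10.9 kcal/mol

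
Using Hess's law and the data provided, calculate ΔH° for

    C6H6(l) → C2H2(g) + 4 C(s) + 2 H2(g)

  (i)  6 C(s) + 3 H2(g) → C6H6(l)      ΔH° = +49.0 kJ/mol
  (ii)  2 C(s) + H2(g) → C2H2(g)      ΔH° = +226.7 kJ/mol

ΔH° = 177.7 kJ/mol

(i) reversed: -49.0 kJ/mol
(ii) as written: +226.7 kJ/mol
Summing the manipulated equations, ΔH° = (-49.0) + (+226.7) = 177.7 kJ/mol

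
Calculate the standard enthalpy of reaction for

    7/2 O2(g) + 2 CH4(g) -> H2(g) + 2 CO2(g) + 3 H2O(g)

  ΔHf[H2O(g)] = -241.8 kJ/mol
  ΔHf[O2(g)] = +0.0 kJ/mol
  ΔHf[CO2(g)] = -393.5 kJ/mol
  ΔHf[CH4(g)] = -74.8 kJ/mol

Products: 1·(+0.0) + 2·(-393.5) + 3·(-241.8) = -1512.4
Reactants: 7/2·(+0.0) + 2·(-74.8) = -149.6
ΔH_rxn = (-1512.4) − (-149.6) = -1362.8 kJ/mol

ΔH_rxn = -1362.8 kJ/mol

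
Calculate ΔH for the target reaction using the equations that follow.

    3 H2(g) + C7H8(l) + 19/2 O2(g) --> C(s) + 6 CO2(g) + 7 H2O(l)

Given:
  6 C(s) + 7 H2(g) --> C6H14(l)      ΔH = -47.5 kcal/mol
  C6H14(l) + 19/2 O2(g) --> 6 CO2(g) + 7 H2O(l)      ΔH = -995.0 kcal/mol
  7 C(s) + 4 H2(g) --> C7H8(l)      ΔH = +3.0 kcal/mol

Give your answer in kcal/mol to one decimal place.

equation 1 as written: -47.5 kcal/mol
equation 2 as written (CO2(g) already on the product side): -995.0 kcal/mol
equation 3 reversed (C7H8(l) must end up as a reactant): -3.0 kcal/mol
Summing the manipulated equations, ΔH = (1)·(-47.5) + (1)·(-995.0) + (-1)·(+3.0) = -1045.5 kcal/mol

ΔH = -1045.5 kcal/mol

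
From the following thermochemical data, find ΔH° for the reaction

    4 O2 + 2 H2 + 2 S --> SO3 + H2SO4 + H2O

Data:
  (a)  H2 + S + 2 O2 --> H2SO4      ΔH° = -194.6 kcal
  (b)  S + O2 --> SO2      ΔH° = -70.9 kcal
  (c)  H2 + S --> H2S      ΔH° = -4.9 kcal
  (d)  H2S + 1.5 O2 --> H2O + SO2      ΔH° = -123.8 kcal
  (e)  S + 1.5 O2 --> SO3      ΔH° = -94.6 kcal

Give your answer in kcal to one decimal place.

(a) as written: -194.6 kcal
(b) reversed: +70.9 kcal
(c) as written: -4.9 kcal
(d) as written: -123.8 kcal
(e) as written: -94.6 kcal
Since enthalpy is a state function, ΔH° = (1)·(-194.6) + (-1)·(-70.9) + (1)·(-4.9) + (1)·(-123.8) + (1)·(-94.6) = -347.0 kcal

ΔH° = -347.0 kcal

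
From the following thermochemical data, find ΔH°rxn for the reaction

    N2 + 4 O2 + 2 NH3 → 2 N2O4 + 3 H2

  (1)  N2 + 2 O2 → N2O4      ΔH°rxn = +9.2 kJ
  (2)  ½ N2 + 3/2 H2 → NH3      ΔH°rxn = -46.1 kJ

(1) × 2 (scale by 2 for the 2 N2O4): (2)·(+9.2) = +18.4 kJ
(2) reversed and × 2 (reverse to put NH3 on the reactant side; scale by 2 for the 2 NH3): (-2)·(-46.1) = +92.2 kJ
Summing the manipulated equations, ΔH°rxn = (2)·(+9.2) + (-2)·(-46.1) = 110.6 kJ

ΔH°rxn = 110.6 kJ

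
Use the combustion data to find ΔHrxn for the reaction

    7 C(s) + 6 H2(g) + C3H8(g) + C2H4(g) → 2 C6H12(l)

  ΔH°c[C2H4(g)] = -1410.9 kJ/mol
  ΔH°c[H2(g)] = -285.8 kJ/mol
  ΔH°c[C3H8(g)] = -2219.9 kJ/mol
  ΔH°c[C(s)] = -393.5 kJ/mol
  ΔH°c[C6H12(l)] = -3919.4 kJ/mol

With combustion enthalpies, reactants minus products:
= [7·(-393.5) + 6·(-285.8) + 1·(-2219.9) + 1·(-1410.9)] − [2·(-3919.4)]
= -261.3 kJ/mol

ΔHrxn = -261.3 kJ/mol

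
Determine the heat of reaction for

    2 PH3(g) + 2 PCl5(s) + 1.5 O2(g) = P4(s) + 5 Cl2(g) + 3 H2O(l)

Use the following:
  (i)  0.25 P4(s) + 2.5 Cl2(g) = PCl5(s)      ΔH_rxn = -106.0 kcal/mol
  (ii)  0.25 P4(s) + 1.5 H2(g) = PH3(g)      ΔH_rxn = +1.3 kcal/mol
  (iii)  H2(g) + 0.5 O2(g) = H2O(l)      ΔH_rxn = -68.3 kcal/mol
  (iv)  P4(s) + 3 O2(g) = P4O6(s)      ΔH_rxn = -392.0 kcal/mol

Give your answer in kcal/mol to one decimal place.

(i) reversed and × 2: (-2)·(-106.0) = +212.0 kcal/mol
(ii) reversed and × 2: (-2)·(+1.3) = -2.6 kcal/mol
(iii) × 3: (3)·(-68.3) = -204.9 kcal/mol
(iv): not needed.
Since enthalpy is a state function, ΔH_rxn = (-2)·(-106.0) + (-2)·(+1.3) + (3)·(-68.3) = 4.5 kcal/mol

ΔH_rxn = 4.5 kcal/mol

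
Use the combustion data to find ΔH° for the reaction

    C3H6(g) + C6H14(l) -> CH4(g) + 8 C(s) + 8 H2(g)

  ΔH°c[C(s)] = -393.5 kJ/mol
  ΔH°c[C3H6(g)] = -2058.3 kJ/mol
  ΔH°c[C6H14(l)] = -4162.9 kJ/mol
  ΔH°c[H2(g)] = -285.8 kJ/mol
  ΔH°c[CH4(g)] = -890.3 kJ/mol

Using ΔH = Σ nΔHc°(reactants) − Σ nΔHc°(products):
= [1·(-2058.3) + 1·(-4162.9)] − [1·(-890.3) + 8·(-393.5) + 8·(-285.8)]
= 103.5 kJ/mol

ΔH° = 103.5 kJ/mol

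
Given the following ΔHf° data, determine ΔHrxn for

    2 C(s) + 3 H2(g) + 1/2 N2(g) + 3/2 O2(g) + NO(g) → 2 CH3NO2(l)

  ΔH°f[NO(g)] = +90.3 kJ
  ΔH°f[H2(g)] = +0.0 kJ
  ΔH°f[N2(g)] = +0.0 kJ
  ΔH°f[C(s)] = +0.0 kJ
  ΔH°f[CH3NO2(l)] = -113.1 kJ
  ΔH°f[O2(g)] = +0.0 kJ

Products: 2·(-113.1) = -226.2
Reactants: 2·(+0.0) + 3·(+0.0) + 1/2·(+0.0) + 3/2·(+0.0) + 1·(+90.3) = +90.3
ΔHrxn = (-226.2) − (+90.3) = -316.5 kJ

ΔHrxn = -316.5 kJ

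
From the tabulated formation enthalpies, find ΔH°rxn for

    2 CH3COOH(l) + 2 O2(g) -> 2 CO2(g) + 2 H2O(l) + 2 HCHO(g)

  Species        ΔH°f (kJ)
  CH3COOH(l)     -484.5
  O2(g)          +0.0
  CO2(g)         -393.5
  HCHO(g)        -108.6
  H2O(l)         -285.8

ΔH°rxn = -606.8 kJ

ΔH°rxn = Σ nΔHf°(products) − Σ nΔHf°(reactants).
Products: 2·(-393.5) + 2·(-285.8) + 2·(-108.6) = -1575.8
Reactants: 2·(-484.5) + 2·(+0.0) = -969.0
ΔH°rxn = (-1575.8) − (-969.0) = -606.8 kJ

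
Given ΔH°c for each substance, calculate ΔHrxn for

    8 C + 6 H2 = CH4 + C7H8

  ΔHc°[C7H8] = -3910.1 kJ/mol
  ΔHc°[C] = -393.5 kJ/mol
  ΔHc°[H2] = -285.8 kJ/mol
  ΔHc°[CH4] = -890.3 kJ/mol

ΔHrxn = -62.4 kJ/mol

With combustion enthalpies, reactants minus products:
= [8·(-393.5) + 6·(-285.8)] − [1·(-890.3) + 1·(-3910.1)]
= -62.4 kJ/mol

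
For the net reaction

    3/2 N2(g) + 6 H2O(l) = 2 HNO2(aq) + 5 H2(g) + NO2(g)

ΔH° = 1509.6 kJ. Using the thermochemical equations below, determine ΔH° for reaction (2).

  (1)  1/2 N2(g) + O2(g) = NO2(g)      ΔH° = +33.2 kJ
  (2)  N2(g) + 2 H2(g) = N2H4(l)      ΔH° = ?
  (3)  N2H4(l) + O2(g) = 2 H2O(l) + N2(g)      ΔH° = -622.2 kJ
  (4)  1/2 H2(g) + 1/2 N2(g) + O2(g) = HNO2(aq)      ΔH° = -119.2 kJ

(1) as written: +33.2 kJ
(2) reversed and × 3: contributes −3·x
(3) reversed and × 3: (-3)·(-622.2) = +1866.6 kJ
(4) × 2: (2)·(-119.2) = -238.4 kJ
+1509.6 = (+33.2) + (+1866.6) + (-238.4) − 3·x
x = (+1509.6 − (+1661.4)) / (-3) = 50.6 kJ

ΔH° = 50.6 kJ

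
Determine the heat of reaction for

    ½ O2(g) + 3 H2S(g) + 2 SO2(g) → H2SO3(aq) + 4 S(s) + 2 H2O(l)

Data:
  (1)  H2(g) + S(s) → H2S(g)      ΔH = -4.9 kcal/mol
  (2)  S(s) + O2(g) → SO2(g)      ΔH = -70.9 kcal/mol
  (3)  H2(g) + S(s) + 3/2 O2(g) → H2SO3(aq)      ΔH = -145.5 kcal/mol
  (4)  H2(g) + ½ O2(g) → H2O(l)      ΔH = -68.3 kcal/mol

ΔH = -125.6 kcal/mol

(1) reversed and × 3: (-3)·(-4.9) = +14.7 kcal/mol
(2) reversed and × 2: (-2)·(-70.9) = +141.8 kcal/mol
(3) as written: -145.5 kcal/mol
(4) × 2: (2)·(-68.3) = -136.6 kcal/mol
ΔH = (+14.7) + (+141.8) + (-145.5) + (-136.6) = -125.6 kcal/mol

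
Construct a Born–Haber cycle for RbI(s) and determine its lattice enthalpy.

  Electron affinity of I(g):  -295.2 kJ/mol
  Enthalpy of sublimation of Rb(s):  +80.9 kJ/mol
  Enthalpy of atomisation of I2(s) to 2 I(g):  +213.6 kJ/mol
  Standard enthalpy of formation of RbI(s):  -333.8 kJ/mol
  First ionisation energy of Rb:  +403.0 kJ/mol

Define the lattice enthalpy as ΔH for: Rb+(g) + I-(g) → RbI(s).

U = -629.3 kJ/mol

ΔHf° = 1·ΔHsub + 1·(ΣIE) + 1/2·D(I2) + 1·EA + U
-333.8 = 1·(+80.9) + 1·(+403.0) + 1/2·(+213.6) + 1·(-295.2) + U
U = -333.8 − (+295.5) = -629.3 kJ/mol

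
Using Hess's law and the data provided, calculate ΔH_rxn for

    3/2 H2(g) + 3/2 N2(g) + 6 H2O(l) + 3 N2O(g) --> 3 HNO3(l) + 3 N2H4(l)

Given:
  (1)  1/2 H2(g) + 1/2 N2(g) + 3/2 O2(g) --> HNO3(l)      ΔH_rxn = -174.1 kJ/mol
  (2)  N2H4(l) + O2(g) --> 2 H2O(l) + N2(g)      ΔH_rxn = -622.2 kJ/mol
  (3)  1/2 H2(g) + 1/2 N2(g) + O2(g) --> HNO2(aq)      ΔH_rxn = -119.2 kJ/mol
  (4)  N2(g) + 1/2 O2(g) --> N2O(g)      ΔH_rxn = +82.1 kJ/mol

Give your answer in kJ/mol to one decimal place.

ΔH_rxn = 1098.0 kJ/mol

(1) × 3: (3)·(-174.1) = -522.3 kJ/mol
(2) reversed and × 3: (-3)·(-622.2) = +1866.6 kJ/mol
(3): not needed.
(4) reversed and × 3: (-3)·(+82.1) = -246.3 kJ/mol
ΔH_rxn = (-522.3) + (+1866.6) + (-246.3) = 1098.0 kJ/mol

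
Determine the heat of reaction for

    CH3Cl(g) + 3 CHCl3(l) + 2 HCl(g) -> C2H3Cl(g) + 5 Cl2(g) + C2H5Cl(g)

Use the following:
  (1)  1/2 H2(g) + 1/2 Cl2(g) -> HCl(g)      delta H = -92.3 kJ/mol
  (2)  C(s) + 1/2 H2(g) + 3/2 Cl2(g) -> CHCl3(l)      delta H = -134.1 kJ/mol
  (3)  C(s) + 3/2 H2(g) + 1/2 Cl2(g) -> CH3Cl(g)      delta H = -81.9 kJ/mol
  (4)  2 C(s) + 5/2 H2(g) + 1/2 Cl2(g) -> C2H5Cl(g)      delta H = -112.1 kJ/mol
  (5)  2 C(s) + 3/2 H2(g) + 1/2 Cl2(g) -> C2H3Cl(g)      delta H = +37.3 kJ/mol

(1) reversed and × 2 (reverse to put HCl(g) on the reactant side; scale by 2 for the 2 HCl(g)): (-2)·(-92.3) = +184.6 kJ/mol
(2) reversed and × 3 (CHCl3(l) must end up as a reactant; ×3 to match 3 CHCl3(l) in the target): (-3)·(-134.1) = +402.3 kJ/mol
(3) reversed (reverse to put CH3Cl(g) on the reactant side): +81.9 kJ/mol
(4) as written (C2H5Cl(g) already on the product side): -112.1 kJ/mol
(5) as written (C2H3Cl(g) already on the product side): +37.3 kJ/mol
Combining the equations, delta H = (+184.6) + (+402.3) + (+81.9) + (-112.1) + (+37.3) = 594.0 kJ/mol

delta H = 594.0 kJ/mol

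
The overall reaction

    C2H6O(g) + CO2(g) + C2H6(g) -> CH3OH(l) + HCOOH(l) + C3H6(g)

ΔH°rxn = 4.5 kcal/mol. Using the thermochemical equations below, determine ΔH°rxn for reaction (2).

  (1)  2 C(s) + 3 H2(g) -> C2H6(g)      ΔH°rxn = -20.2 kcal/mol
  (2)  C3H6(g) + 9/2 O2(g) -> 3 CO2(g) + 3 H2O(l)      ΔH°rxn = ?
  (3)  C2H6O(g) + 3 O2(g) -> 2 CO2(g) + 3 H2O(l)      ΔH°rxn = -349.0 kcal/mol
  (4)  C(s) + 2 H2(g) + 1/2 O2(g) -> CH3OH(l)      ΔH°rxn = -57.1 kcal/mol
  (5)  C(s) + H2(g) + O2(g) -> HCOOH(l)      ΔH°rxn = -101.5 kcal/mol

ΔH°rxn = -491.9 kcal/mol

(1) reversed: +20.2 kcal/mol
(2) reversed: contributes −x
(3) as written: -349.0 kcal/mol
(4) as written: -57.1 kcal/mol
(5) as written: -101.5 kcal/mol
+4.5 = (+20.2) + (-349.0) + (-57.1) + (-101.5) − x
x = (+4.5 − (-487.4)) / (-1) = -491.9 kcal/mol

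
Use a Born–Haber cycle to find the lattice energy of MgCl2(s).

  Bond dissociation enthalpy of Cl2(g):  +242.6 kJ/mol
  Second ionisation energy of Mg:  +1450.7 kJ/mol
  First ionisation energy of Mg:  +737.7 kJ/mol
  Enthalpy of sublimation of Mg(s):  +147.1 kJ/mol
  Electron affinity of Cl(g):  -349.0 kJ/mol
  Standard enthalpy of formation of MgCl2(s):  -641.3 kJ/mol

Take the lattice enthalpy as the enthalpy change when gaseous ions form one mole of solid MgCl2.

U = -2521.4 kJ/mol

ΔHf° = 1·ΔHsub + 1·(ΣIE) + 1·D(Cl2) + 2·EA + U
-641.3 = 1·(+147.1) + 1·(+2188.4) + 1·(+242.6) + 2·(-349.0) + U
U = -641.3 − (+1880.1) = -2521.4 kJ/mol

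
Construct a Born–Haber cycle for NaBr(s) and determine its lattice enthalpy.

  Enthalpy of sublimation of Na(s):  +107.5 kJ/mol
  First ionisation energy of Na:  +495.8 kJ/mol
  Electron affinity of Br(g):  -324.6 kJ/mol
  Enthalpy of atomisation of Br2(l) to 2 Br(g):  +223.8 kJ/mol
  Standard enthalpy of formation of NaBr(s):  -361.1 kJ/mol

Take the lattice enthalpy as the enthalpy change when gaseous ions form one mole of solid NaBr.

ΔHf° = 1·ΔHsub + 1·(ΣIE) + 1/2·D(Br2) + 1·EA + U
-361.1 = 1·(+107.5) + 1·(+495.8) + 1/2·(+223.8) + 1·(-324.6) + U
U = -361.1 − (+390.6) = -751.7 kJ/mol

U = -751.7 kJ/mol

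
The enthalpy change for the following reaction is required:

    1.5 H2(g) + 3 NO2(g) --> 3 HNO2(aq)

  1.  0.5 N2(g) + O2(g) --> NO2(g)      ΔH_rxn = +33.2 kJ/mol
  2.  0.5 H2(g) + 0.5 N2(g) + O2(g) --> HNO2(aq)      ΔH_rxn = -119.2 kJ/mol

eq. 1 reversed and × 3: (-3)·(+33.2) = -99.6 kJ/mol
eq. 2 × 3: (3)·(-119.2) = -357.6 kJ/mol
Since enthalpy is a state function, ΔH_rxn = (-99.6) + (-357.6) = -457.2 kJ/mol

ΔH_rxn = -457.2 kJ/mol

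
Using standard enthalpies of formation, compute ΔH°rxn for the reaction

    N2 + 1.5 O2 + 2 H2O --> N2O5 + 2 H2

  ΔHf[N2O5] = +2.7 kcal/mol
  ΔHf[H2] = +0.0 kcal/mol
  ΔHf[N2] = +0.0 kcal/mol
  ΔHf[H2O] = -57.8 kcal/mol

ΔH°rxn = Σ nΔHf°(products) − Σ nΔHf°(reactants).
Products: 1·(+2.7) + 2·(+0.0) = +2.7
Reactants: 1·(+0.0) + 3/2·(+0.0) + 2·(-57.8) = -115.6
ΔH°rxn = (+2.7) − (-115.6) = 118.3 kcal/mol

ΔH°rxn = 118.3 kcal/mol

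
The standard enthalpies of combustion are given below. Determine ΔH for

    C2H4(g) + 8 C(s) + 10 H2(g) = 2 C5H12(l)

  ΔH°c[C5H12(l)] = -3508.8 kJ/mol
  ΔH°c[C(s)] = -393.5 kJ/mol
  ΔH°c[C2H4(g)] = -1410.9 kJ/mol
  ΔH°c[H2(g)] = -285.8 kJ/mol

ΔH = -399.3 kJ/mol

Using ΔH = Σ nΔHc°(reactants) − Σ nΔHc°(products):
= [1·(-1410.9) + 8·(-393.5) + 10·(-285.8)] − [2·(-3508.8)]
= -399.3 kJ/mol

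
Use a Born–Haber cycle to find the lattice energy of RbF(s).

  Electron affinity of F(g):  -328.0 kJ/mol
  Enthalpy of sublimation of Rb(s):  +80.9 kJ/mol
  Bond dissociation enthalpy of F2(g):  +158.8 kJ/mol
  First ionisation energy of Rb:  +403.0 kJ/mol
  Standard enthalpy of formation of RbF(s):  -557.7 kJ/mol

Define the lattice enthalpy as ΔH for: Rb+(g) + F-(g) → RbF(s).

ΔHf° = 1·ΔHsub + 1·(ΣIE) + 1/2·D(F2) + 1·EA + U
-557.7 = 1·(+80.9) + 1·(+403.0) + 1/2·(+158.8) + 1·(-328.0) + U
U = -557.7 − (+235.3) = -793.0 kJ/mol

U = -793.0 kJ/mol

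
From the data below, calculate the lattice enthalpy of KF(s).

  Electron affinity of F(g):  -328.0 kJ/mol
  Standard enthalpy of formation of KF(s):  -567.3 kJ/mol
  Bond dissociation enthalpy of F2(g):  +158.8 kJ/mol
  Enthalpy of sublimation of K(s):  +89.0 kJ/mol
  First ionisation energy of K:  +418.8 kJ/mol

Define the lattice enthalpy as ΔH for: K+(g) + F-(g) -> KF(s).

ΔHf° = 1·ΔHsub + 1·(ΣIE) + 1/2·D(F2) + 1·EA + U
-567.3 = 1·(+89.0) + 1·(+418.8) + 1/2·(+158.8) + 1·(-328.0) + U
U = -567.3 − (+259.2) = -826.5 kJ/mol

U = -826.5 kJ/mol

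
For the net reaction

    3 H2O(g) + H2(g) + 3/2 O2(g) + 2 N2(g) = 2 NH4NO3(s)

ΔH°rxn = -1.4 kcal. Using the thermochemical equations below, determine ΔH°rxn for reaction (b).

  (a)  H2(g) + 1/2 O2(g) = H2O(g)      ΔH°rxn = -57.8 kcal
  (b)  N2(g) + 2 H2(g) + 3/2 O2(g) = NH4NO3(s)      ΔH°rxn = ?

(a) reversed and × 3: (-3)·(-57.8) = +173.4 kcal
(b) × 2: contributes 2·x
-1.4 = (+173.4) + 2·x
x = (-1.4 − (+173.4)) / (2) = -87.4 kcal

ΔH°rxn = -87.4 kcal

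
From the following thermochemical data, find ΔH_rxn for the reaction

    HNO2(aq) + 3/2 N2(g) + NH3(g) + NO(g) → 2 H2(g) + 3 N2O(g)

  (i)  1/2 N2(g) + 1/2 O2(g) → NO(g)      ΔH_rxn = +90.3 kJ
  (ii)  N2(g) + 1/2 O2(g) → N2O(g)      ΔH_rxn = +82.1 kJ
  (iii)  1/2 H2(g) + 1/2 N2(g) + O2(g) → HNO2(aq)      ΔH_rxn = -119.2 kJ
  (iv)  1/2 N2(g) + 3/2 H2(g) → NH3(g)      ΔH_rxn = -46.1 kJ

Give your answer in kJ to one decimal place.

ΔH_rxn = 321.3 kJ

(i) reversed: -90.3 kJ
(ii) × 3: (3)·(+82.1) = +246.3 kJ
(iii) reversed: +119.2 kJ
(iv) reversed: +46.1 kJ
By Hess's law, ΔH_rxn = (-90.3) + (+246.3) + (+119.2) + (+46.1) = 321.3 kJ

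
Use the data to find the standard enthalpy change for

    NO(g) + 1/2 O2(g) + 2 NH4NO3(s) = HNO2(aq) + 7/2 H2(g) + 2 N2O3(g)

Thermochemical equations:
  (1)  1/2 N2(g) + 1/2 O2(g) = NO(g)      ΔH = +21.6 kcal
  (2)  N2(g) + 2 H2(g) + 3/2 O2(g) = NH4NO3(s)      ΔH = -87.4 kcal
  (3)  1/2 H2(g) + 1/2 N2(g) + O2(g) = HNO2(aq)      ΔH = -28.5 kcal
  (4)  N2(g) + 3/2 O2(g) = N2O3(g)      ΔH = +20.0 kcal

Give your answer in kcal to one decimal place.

ΔH = 164.7 kcal

(1) reversed: -21.6 kcal
(2) reversed and × 2: (-2)·(-87.4) = +174.8 kcal
(3) as written: -28.5 kcal
(4) × 2: (2)·(+20.0) = +40.0 kcal
Since enthalpy is a state function, ΔH = (-1)·(+21.6) + (-2)·(-87.4) + (1)·(-28.5) + (2)·(+20.0) = 164.7 kcal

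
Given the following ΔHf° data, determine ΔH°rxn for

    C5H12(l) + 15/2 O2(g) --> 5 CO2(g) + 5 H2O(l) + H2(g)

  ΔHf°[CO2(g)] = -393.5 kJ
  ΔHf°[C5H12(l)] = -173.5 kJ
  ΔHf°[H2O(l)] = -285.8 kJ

ΔH°rxn = Σ nΔHf°(products) − Σ nΔHf°(reactants).
Products: 5·(-393.5) + 5·(-285.8) + 1·(+0.0) = -3396.5
Reactants: 1·(-173.5) + 15/2·(+0.0) = -173.5
ΔH°rxn = (-3396.5) − (-173.5) = -3223.0 kJ

ΔH°rxn = -3223.0 kJ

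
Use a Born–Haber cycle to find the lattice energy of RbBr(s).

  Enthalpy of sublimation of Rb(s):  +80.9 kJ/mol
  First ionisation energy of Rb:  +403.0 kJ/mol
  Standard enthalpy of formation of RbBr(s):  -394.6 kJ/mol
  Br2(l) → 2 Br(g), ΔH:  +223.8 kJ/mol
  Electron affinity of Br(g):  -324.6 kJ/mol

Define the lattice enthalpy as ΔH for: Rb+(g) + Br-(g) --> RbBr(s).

U = -665.8 kJ/mol

ΔHf° = 1·ΔHsub + 1·(ΣIE) + 1/2·D(Br2) + 1·EA + U
-394.6 = 1·(+80.9) + 1·(+403.0) + 1/2·(+223.8) + 1·(-324.6) + U
U = -394.6 − (+271.2) = -665.8 kJ/mol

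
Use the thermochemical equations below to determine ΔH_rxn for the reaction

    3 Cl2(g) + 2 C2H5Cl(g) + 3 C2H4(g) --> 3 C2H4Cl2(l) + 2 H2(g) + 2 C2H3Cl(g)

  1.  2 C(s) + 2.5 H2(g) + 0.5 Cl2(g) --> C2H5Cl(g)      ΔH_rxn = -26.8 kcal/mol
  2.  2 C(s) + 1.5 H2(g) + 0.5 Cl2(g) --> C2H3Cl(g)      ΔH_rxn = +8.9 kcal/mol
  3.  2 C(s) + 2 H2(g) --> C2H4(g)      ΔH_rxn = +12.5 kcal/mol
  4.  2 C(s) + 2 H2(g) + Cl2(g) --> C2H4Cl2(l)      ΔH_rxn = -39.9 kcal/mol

eq. 1 reversed and × 2: (-2)·(-26.8) = +53.6 kcal/mol
eq. 2 × 2: (2)·(+8.9) = +17.8 kcal/mol
eq. 3 reversed and × 3: (-3)·(+12.5) = -37.5 kcal/mol
eq. 4 × 3: (3)·(-39.9) = -119.7 kcal/mol
Summing the manipulated equations, ΔH_rxn = (-2)·(-26.8) + (2)·(+8.9) + (-3)·(+12.5) + (3)·(-39.9) = -85.8 kcal/mol

ΔH_rxn = -85.8 kcal/mol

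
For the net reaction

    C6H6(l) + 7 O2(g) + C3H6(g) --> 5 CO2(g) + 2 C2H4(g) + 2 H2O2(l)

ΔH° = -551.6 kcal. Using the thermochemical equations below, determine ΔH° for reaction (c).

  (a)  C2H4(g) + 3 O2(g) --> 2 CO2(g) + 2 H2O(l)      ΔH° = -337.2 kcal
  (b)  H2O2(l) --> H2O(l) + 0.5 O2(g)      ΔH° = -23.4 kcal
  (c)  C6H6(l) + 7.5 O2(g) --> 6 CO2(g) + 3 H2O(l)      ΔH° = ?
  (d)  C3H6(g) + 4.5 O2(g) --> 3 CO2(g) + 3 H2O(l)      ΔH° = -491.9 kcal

ΔH° = -780.9 kcal

(a) reversed and × 2 (C2H4(g) must end up as a product; scale by 2 for the 2 C2H4(g)): (-2)·(-337.2) = +674.4 kcal
(b) reversed and × 2 (reverse to put H2O2(l) on the product side; ×2 to match 2 H2O2(l) in the target): (-2)·(-23.4) = +46.8 kcal
(c) as written (C6H6(l) already on the reactant side): contributes x
(d) as written (C3H6(g) already on the reactant side): -491.9 kcal
-551.6 = (+674.4) + (+46.8) + (-491.9) + x
x = (-551.6 − (+229.3)) / (1) = -780.9 kcal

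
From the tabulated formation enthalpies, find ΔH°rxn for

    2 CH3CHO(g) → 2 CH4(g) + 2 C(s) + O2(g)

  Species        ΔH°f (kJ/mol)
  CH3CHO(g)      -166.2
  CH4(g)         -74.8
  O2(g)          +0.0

ΔH°rxn = Σ nΔHf°(products) − Σ nΔHf°(reactants).
Products: 2·(-74.8) + 2·(+0.0) + 1·(+0.0) = -149.6
Reactants: 2·(-166.2) = -332.4
ΔH°rxn = (-149.6) − (-332.4) = 182.8 kJ/mol

ΔH°rxn = 182.8 kJ/mol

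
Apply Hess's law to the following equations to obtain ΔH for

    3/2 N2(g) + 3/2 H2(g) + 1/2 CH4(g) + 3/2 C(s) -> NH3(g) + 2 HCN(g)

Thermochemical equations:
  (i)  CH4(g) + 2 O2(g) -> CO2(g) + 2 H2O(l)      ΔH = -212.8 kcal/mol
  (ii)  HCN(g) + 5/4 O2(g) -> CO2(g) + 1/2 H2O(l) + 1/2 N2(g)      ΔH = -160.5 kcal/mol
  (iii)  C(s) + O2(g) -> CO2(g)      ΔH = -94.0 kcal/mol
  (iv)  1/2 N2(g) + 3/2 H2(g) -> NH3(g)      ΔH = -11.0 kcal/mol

(i) × 1/2 (scale by 1/2 for the 1/2 CH4(g)): (1/2)·(-212.8) = -106.4 kcal/mol
(ii) reversed and × 2 (HCN(g) must end up as a product; scale by 2 for the 2 HCN(g)): (-2)·(-160.5) = +321.0 kcal/mol
(iii) × 3/2 (×3/2 to match 3/2 C(s) in the target): (3/2)·(-94.0) = -141.0 kcal/mol
(iv) as written (NH3(g) already on the product side): -11.0 kcal/mol
ΔH = (1/2)·(-212.8) + (-2)·(-160.5) + (3/2)·(-94.0) + (1)·(-11.0) = 62.6 kcal/mol

ΔH = 62.6 kcal/mol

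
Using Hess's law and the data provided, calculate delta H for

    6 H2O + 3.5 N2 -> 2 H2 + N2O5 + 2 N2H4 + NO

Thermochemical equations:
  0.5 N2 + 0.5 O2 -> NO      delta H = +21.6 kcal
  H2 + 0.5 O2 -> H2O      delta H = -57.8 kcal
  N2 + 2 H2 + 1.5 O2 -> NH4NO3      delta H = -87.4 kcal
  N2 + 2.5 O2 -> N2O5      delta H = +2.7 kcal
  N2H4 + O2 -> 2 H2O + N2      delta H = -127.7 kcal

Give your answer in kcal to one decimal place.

equation 1 as written (NO already on the product side): +21.6 kcal
equation 2 reversed and × 2: (-2)·(-57.8) = +115.6 kcal
equation 3: not needed (NH4NO3 appears nowhere else).
equation 4 as written (N2O5 already on the product side): +2.7 kcal
equation 5 reversed and × 2 (N2H4 must end up as a product; scale by 2 for the 2 N2H4): (-2)·(-127.7) = +255.4 kcal
delta H = (+21.6) + (+115.6) + (+2.7) + (+255.4) = 395.3 kcal

delta H = 395.3 kcal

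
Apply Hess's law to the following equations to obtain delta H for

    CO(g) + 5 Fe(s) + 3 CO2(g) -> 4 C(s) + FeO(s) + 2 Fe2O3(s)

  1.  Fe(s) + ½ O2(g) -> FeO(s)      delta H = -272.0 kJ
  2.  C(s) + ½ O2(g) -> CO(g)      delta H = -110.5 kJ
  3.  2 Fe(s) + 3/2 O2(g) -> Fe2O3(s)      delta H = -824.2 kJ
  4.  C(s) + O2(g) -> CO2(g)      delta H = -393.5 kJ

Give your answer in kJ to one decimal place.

eq. 1 as written: -272.0 kJ
eq. 2 reversed: +110.5 kJ
eq. 3 × 2: (2)·(-824.2) = -1648.4 kJ
eq. 4 reversed and × 3: (-3)·(-393.5) = +1180.5 kJ
Summing the manipulated equations, delta H = (-272.0) + (+110.5) + (-1648.4) + (+1180.5) = -629.4 kJ

delta H = -629.4 kJ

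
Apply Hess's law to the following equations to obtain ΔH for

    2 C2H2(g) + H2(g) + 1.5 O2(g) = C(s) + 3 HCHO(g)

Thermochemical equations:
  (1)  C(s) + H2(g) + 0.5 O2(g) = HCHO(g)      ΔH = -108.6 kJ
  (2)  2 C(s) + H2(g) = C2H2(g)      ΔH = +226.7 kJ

ΔH = -779.2 kJ

(1) × 3 (scale by 3 for the 3 HCHO(g)): (3)·(-108.6) = -325.8 kJ
(2) reversed and × 2 (reverse to put C2H2(g) on the reactant side; ×2 to match 2 C2H2(g) in the target): (-2)·(+226.7) = -453.4 kJ
Since enthalpy is a state function, ΔH = (3)·(-108.6) + (-2)·(+226.7) = -779.2 kJ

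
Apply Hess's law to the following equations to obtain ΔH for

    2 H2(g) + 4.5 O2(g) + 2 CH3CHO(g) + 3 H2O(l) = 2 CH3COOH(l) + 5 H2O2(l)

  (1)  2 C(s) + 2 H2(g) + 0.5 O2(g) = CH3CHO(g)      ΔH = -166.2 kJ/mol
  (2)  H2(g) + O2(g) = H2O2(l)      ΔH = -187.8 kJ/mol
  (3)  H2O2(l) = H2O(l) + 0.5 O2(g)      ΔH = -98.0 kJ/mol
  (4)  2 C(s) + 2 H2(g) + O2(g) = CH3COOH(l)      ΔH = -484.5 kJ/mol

(1) reversed and × 2 (reverse to put CH3CHO(g) on the reactant side; scale by 2 for the 2 CH3CHO(g)): (-2)·(-166.2) = +332.4 kJ/mol
(2) × 2: (2)·(-187.8) = -375.6 kJ/mol
(3) reversed and × 3 (reverse to put H2O(l) on the reactant side; ×3 to match 3 H2O(l) in the target): (-3)·(-98.0) = +294.0 kJ/mol
(4) × 2 (scale by 2 for the 2 CH3COOH(l)): (2)·(-484.5) = -969.0 kJ/mol
Since enthalpy is a state function, ΔH = (+332.4) + (-375.6) + (+294.0) + (-969.0) = -718.2 kJ/mol

ΔH = -718.2 kJ/mol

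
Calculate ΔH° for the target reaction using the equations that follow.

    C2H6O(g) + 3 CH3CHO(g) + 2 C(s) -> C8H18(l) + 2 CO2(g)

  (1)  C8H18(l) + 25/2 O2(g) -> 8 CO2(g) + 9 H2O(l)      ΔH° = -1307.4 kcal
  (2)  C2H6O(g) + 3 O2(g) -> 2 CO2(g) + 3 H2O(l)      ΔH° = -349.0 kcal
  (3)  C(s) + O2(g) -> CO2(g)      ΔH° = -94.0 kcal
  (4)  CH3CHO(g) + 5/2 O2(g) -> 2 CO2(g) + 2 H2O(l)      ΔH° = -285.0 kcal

ΔH° = -84.6 kcal

(1) reversed: +1307.4 kcal
(2) as written: -349.0 kcal
(3) × 2: (2)·(-94.0) = -188.0 kcal
(4) × 3: (3)·(-285.0) = -855.0 kcal
ΔH° = (+1307.4) + (-349.0) + (-188.0) + (-855.0) = -84.6 kcal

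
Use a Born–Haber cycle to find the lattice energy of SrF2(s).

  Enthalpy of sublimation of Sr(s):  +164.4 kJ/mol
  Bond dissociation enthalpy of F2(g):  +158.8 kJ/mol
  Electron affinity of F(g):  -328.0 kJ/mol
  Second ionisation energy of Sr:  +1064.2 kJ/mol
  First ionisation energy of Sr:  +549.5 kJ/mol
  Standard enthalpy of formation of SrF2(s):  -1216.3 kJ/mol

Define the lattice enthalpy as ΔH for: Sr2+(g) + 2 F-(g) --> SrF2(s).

ΔHf° = 1·ΔHsub + 1·(ΣIE) + 1·D(F2) + 2·EA + U
-1216.3 = 1·(+164.4) + 1·(+1613.7) + 1·(+158.8) + 2·(-328.0) + U
U = -1216.3 − (+1280.9) = -2497.2 kJ/mol

U = -2497.2 kJ/mol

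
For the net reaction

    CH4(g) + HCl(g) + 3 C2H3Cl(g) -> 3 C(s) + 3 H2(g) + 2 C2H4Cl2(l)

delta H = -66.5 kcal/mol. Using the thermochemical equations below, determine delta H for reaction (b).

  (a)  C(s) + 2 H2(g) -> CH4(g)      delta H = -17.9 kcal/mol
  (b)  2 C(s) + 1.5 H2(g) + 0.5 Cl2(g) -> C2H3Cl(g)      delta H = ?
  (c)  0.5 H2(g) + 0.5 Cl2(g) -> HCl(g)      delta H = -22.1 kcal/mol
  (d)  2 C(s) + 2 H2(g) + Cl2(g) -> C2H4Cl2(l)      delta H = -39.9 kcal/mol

(a) reversed: +17.9 kcal/mol
(b) reversed and × 3: contributes −3·x
(c) reversed: +22.1 kcal/mol
(d) × 2: (2)·(-39.9) = -79.8 kcal/mol
-66.5 = (+17.9) + (+22.1) + (-79.8) − 3·x
x = (-66.5 − (-39.8)) / (-3) = 8.9 kcal/mol

delta H = 8.9 kcal/mol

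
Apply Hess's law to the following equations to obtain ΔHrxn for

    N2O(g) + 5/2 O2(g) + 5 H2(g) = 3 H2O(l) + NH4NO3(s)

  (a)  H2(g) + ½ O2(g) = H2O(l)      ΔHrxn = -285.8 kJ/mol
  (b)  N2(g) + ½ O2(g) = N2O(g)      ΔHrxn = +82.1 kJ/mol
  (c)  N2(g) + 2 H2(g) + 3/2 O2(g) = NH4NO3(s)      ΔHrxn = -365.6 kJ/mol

(a) × 3: (3)·(-285.8) = -857.4 kJ/mol
(b) reversed: -82.1 kJ/mol
(c) as written: -365.6 kJ/mol
ΔHrxn = (3)·(-285.8) + (-1)·(+82.1) + (1)·(-365.6) = -1305.1 kJ/mol

ΔHrxn = -1305.1 kJ/mol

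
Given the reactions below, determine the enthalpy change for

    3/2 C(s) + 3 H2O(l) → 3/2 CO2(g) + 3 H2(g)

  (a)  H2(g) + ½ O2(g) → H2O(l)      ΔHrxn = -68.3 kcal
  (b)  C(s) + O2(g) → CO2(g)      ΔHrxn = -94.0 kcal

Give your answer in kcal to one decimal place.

ΔHrxn = 63.9 kcal

(a) reversed and × 3 (reverse to put H2O(l) on the reactant side; ×3 to match 3 H2O(l) in the target): (-3)·(-68.3) = +204.9 kcal
(b) × 3/2 (scale by 3/2 for the 3/2 CO2(g)): (3/2)·(-94.0) = -141.0 kcal
Since enthalpy is a state function, ΔHrxn = (+204.9) + (-141.0) = 63.9 kcal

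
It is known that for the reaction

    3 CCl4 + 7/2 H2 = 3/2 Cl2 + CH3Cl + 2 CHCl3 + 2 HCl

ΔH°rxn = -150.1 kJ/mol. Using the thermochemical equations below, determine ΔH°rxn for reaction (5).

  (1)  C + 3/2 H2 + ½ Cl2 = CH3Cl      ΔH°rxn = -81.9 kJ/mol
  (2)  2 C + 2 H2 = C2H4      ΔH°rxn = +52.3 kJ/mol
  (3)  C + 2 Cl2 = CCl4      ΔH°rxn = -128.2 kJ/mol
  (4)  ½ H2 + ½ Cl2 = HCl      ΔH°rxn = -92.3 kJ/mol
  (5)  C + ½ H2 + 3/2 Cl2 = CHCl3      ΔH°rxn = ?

ΔH°rxn = -134.1 kJ/mol

(1) as written: -81.9 kJ/mol
(2): not needed.
(3) reversed and × 3: (-3)·(-128.2) = +384.6 kJ/mol
(4) × 2: (2)·(-92.3) = -184.6 kJ/mol
(5) × 2: contributes 2·x
-150.1 = (-81.9) + (+384.6) + (-184.6) + 2·x
x = (-150.1 − (+118.1)) / (2) = -134.1 kJ/mol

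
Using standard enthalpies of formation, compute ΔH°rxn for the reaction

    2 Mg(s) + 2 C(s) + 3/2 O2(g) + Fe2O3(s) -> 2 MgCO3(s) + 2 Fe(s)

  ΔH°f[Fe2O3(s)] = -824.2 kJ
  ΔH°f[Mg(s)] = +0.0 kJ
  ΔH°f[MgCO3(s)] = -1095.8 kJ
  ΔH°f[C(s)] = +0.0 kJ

Products: 2·(-1095.8) + 2·(+0.0) = -2191.6
Reactants: 2·(+0.0) + 2·(+0.0) + 3/2·(+0.0) + 1·(-824.2) = -824.2
ΔH°rxn = (-2191.6) − (-824.2) = -1367.4 kJ

ΔH°rxn = -1367.4 kJ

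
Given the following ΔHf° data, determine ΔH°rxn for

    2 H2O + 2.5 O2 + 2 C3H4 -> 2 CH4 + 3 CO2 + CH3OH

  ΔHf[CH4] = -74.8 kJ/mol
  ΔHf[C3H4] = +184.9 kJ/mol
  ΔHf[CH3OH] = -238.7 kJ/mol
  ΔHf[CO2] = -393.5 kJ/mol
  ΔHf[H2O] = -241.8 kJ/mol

Products: 2·(-74.8) + 3·(-393.5) + 1·(-238.7) = -1568.8
Reactants: 2·(-241.8) + 5/2·(+0.0) + 2·(+184.9) = -113.8
ΔH°rxn = (-1568.8) − (-113.8) = -1455.0 kJ/mol

ΔH°rxn = -1455.0 kJ/mol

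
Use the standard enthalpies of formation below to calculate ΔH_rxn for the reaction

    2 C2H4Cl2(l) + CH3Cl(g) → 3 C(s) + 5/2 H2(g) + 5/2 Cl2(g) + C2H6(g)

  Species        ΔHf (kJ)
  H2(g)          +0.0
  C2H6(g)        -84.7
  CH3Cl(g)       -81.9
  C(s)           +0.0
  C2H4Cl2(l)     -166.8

ΔH_rxn = 330.8 kJ

Products: 3·(+0.0) + 5/2·(+0.0) + 5/2·(+0.0) + 1·(-84.7) = -84.7
Reactants: 2·(-166.8) + 1·(-81.9) = -415.5
ΔH_rxn = (-84.7) − (-415.5) = 330.8 kJ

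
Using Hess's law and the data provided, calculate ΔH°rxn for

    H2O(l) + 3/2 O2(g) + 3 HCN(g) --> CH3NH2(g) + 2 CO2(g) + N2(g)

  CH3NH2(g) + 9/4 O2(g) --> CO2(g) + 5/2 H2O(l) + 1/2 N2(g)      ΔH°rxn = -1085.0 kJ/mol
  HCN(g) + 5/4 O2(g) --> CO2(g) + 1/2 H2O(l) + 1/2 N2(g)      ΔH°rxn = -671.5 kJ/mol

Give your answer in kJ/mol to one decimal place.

ΔH°rxn = -929.5 kJ/mol

equation 1 reversed (CH3NH2(g) must end up as a product): +1085.0 kJ/mol
equation 2 × 3 (scale by 3 for the 3 HCN(g)): (3)·(-671.5) = -2014.5 kJ/mol
ΔH°rxn = (+1085.0) + (-2014.5) = -929.5 kJ/mol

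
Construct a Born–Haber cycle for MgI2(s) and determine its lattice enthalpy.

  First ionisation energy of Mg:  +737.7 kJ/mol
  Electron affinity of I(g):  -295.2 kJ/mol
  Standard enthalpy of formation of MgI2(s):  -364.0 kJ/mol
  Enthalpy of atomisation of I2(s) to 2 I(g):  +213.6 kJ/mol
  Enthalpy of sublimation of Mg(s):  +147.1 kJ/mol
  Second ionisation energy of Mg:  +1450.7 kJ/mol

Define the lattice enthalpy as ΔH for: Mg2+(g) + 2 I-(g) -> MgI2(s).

U = -2322.7 kJ/mol

ΔHf° = 1·ΔHsub + 1·(ΣIE) + 1·D(I2) + 2·EA + U
-364.0 = 1·(+147.1) + 1·(+2188.4) + 1·(+213.6) + 2·(-295.2) + U
U = -364.0 − (+1958.7) = -2322.7 kJ/mol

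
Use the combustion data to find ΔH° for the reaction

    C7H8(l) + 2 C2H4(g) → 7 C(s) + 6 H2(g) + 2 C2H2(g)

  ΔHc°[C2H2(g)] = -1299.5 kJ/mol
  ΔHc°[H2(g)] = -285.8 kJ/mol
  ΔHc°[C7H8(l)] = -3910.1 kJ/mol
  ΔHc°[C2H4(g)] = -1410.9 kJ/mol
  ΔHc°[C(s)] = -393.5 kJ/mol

Using ΔH = Σ nΔHc°(reactants) − Σ nΔHc°(products):
= [1·(-3910.1) + 2·(-1410.9)] − [7·(-393.5) + 6·(-285.8) + 2·(-1299.5)]
= 336.4 kJ/mol

ΔH° = 336.4 kJ/mol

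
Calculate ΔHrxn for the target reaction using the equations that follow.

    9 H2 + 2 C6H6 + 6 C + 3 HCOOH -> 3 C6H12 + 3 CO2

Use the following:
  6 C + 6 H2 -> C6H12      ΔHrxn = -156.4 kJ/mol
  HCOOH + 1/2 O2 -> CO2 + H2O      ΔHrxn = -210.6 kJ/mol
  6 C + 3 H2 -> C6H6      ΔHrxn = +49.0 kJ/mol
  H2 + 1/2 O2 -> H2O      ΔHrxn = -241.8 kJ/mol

ΔHrxn = -473.6 kJ/mol

equation 1 × 3: (3)·(-156.4) = -469.2 kJ/mol
equation 2 × 3: (3)·(-210.6) = -631.8 kJ/mol
equation 3 reversed and × 2: (-2)·(+49.0) = -98.0 kJ/mol
equation 4 reversed and × 3: (-3)·(-241.8) = +725.4 kJ/mol
Since enthalpy is a state function, ΔHrxn = (3)·(-156.4) + (3)·(-210.6) + (-2)·(+49.0) + (-3)·(-241.8) = -473.6 kJ/mol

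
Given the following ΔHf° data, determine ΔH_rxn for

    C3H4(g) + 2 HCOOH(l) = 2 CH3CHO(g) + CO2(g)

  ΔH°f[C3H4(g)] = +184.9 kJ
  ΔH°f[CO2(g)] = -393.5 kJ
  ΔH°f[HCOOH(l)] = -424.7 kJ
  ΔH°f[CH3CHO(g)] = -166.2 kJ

ΔH_rxn = -61.4 kJ

Products: 2·(-166.2) + 1·(-393.5) = -725.9
Reactants: 1·(+184.9) + 2·(-424.7) = -664.5
ΔH_rxn = (-725.9) − (-664.5) = -61.4 kJ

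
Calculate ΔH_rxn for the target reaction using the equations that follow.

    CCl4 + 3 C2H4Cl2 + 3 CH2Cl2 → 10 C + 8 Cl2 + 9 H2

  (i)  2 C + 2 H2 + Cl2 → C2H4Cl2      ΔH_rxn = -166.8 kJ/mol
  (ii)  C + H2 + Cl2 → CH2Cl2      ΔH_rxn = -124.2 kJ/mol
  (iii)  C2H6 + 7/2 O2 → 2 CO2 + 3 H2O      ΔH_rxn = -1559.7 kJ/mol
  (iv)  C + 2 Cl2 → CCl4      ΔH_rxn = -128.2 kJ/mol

ΔH_rxn = 1001.2 kJ/mol

(i) reversed and × 3: (-3)·(-166.8) = +500.4 kJ/mol
(ii) reversed and × 3: (-3)·(-124.2) = +372.6 kJ/mol
(iii): not needed.
(iv) reversed: +128.2 kJ/mol
Summing the manipulated equations, ΔH_rxn = (+500.4) + (+372.6) + (+128.2) = 1001.2 kJ/mol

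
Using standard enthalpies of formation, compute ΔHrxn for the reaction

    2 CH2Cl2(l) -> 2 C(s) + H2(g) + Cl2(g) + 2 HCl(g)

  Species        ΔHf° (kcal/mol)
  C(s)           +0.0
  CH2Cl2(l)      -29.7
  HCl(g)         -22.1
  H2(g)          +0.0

ΔHrxn = 15.2 kcal/mol

Products: 2·(+0.0) + 1·(+0.0) + 1·(+0.0) + 2·(-22.1) = -44.2
Reactants: 2·(-29.7) = -59.4
ΔHrxn = (-44.2) − (-59.4) = 15.2 kcal/mol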